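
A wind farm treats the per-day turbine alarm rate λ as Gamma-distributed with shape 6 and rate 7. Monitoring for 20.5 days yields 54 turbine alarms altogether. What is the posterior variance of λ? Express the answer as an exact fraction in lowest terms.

48/605

Total count 54 over total exposure 20.5 days.
The Gamma prior is conjugate for the Poisson rate, so λ | data ~ Gamma(6+54, 7+20.5) = Gamma(60, 55/2).
Posterior variance = α'/β'² = 60/(3025/4) = 48/605.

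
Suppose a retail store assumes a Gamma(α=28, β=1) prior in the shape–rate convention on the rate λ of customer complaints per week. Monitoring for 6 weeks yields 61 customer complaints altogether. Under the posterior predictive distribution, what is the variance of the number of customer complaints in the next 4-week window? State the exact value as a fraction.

3916/49

Total count 61 over total exposure 6 weeks.
The Gamma prior is conjugate for the Poisson rate, so λ | data ~ Gamma(28+61, 1+6) = Gamma(89, 7).
The posterior predictive for a window of length T is Negative Binomial with variance T·α'·(β'+T)/β'² = 4·89·11/49 = 3916/49.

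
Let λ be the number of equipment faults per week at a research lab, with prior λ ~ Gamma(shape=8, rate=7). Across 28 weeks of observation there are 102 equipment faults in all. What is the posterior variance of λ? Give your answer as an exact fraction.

22/245

Total count 102 over total exposure 28 weeks.
Posterior: α' = 8 + 102 = 110, β' = 7 + 28 = 35.
Posterior variance = α'/β'² = 110/1225 = 22/245.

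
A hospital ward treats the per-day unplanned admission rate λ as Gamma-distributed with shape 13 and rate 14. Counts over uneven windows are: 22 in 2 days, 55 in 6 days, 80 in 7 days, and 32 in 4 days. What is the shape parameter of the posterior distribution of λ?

202

Total count: 22 + 55 + 80 + 32 = 189.
Total exposure: 2 + 6 + 7 + 4 = 19 days.
The Gamma prior is conjugate for the Poisson rate, so λ | data ~ Gamma(13+189, 14+19) = Gamma(202, 33).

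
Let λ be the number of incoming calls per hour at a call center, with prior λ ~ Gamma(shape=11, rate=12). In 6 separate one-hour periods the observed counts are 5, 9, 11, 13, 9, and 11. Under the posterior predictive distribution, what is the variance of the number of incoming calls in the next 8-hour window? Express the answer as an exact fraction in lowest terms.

Total count: 5 + 9 + 11 + 13 + 9 + 11 = 58.
Total exposure: 6 hours.
Posterior: α' = 11 + 58 = 69, β' = 12 + 6 = 18.
The posterior predictive for a window of length T is Negative Binomial with variance T·α'·(β'+T)/β'² = 8·69·26/324 = 1196/27.

1196/27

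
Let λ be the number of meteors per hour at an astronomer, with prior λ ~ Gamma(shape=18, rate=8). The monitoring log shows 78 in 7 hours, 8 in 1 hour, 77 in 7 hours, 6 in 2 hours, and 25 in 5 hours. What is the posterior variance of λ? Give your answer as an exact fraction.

Total count: 78 + 8 + 77 + 6 + 25 = 194.
Total exposure: 7 + 1 + 7 + 2 + 5 = 22 hours.
Conjugate update: add total count to the shape and total exposure to the rate, giving Gamma(212, 30).
Posterior variance = α'/β'² = 212/900 = 53/225.

53/225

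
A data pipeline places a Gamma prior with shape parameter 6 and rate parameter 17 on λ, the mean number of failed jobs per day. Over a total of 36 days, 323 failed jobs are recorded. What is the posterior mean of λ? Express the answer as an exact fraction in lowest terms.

329/53

Total count 323 over total exposure 36 days.
By Gamma–Poisson conjugacy, the posterior is Gamma(α + Σx, β + Σt) = Gamma(6 + 323, 17 + 36) = Gamma(329, 53).
Posterior mean = α'/β' = 329/53.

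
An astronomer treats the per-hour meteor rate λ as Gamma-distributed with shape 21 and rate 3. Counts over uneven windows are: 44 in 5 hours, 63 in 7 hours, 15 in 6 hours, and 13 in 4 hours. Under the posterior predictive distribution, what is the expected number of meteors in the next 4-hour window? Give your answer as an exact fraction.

624/25

Total count: 44 + 63 + 15 + 13 = 135.
Total exposure: 5 + 7 + 6 + 4 = 22 hours.
Posterior: α' = 21 + 135 = 156, β' = 3 + 22 = 25.
Predictive mean over a 4-hour window = T·E[λ|data] = 4·156/25 = 624/25.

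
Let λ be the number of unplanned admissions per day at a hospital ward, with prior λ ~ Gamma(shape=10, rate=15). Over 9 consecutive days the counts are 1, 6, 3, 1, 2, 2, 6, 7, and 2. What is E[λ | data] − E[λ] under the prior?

Total count: 1 + 6 + 3 + 1 + 2 + 2 + 6 + 7 + 2 = 30.
Total exposure: 9 days.
By Gamma–Poisson conjugacy, the posterior is Gamma(α + Σx, β + Σt) = Gamma(10 + 30, 15 + 9) = Gamma(40, 24).
Posterior mean = 40/24 = 5/3; prior mean = 10/15 = 2/3. Difference = 5/3 − 2/3 = 1.

1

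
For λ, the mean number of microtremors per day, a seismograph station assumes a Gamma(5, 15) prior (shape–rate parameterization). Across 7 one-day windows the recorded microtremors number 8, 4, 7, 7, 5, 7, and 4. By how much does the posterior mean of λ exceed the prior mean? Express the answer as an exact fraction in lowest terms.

119/66

Total count: 8 + 4 + 7 + 7 + 5 + 7 + 4 = 42.
Total exposure: 7 days.
The Gamma prior is conjugate for the Poisson rate, so λ | data ~ Gamma(5+42, 15+7) = Gamma(47, 22).
Posterior mean = 47/22 = 47/22; prior mean = 5/15 = 1/3. Difference = 47/22 − 1/3 = 119/66.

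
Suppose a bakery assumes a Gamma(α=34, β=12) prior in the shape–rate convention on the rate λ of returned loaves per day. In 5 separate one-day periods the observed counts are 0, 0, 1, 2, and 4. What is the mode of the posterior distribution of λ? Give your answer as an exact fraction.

40/17

Total count: 0 + 0 + 1 + 2 + 4 = 7.
Total exposure: 5 days.
The Gamma prior is conjugate for the Poisson rate, so λ | data ~ Gamma(34+7, 12+5) = Gamma(41, 17).
Posterior mode = (α'−1)/β' = 40/17.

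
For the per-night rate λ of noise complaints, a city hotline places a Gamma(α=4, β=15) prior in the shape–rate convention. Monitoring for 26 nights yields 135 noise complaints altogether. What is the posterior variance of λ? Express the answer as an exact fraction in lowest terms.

139/1681

Total count 135 over total exposure 26 nights.
By Gamma–Poisson conjugacy, the posterior is Gamma(α + Σx, β + Σt) = Gamma(4 + 135, 15 + 26) = Gamma(139, 41).
Posterior variance = α'/β'² = 139/1681.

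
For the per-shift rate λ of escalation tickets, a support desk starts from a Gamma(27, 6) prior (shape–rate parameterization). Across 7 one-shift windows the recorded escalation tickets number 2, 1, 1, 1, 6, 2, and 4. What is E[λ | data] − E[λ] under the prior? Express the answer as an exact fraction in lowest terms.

-29/26

Total count: 2 + 1 + 1 + 1 + 6 + 2 + 4 = 17.
Total exposure: 7 shifts.
Gamma(α, β) with Poisson data over total exposure Σt gives posterior Gamma(α+Σx, β+Σt) = Gamma(44, 13).
Posterior mean = 44/13 = 44/13; prior mean = 27/6 = 9/2. Difference = 44/13 − 9/2 = -29/26.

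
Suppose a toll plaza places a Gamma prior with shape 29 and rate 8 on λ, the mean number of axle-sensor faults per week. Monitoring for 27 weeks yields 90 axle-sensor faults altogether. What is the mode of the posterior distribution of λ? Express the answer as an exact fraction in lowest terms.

118/35

Total count 90 over total exposure 27 weeks.
Posterior: α' = 29 + 90 = 119, β' = 8 + 27 = 35.
Posterior mode = (α'−1)/β' = 118/35.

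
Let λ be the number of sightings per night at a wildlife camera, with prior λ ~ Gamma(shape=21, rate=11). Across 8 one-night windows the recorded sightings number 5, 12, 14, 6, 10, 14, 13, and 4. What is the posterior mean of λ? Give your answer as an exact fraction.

Total count: 5 + 12 + 14 + 6 + 10 + 14 + 13 + 4 = 78.
Total exposure: 8 nights.
Posterior: α' = 21 + 78 = 99, β' = 11 + 8 = 19.
Posterior mean = α'/β' = 99/19.

99/19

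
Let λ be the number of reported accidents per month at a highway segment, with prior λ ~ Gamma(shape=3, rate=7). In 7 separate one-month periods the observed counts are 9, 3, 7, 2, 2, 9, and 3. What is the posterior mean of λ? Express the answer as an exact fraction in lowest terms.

19/7

Total count: 9 + 3 + 7 + 2 + 2 + 9 + 3 = 35.
Total exposure: 7 months.
Gamma(α, β) with Poisson data over total exposure Σt gives posterior Gamma(α+Σx, β+Σt) = Gamma(38, 14).
Posterior mean = α'/β' = 38/14 = 19/7.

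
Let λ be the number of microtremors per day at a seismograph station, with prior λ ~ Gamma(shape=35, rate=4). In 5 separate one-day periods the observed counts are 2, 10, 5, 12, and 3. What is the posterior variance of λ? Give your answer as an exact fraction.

67/81

Total count: 2 + 10 + 5 + 12 + 3 = 32.
Total exposure: 5 days.
Gamma(α, β) with Poisson data over total exposure Σt gives posterior Gamma(α+Σx, β+Σt) = Gamma(67, 9).
Posterior variance = α'/β'² = 67/81.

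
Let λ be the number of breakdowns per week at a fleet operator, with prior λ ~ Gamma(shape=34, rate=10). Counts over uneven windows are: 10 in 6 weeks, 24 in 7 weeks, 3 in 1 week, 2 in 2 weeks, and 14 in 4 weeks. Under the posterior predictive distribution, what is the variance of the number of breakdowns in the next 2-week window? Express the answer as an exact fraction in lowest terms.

Total count: 10 + 24 + 3 + 2 + 14 = 53.
Total exposure: 6 + 7 + 1 + 2 + 4 = 20 weeks.
Posterior: α' = 34 + 53 = 87, β' = 10 + 20 = 30.
The posterior predictive for a window of length T is Negative Binomial with variance T·α'·(β'+T)/β'² = 2·87·32/900 = 464/75.

464/75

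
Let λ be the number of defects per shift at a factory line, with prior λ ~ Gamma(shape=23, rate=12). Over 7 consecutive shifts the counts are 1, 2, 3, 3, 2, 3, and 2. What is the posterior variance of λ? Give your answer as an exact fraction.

39/361

Total count: 1 + 2 + 3 + 3 + 2 + 3 + 2 = 16.
Total exposure: 7 shifts.
Posterior: α' = 23 + 16 = 39, β' = 12 + 7 = 19.
Posterior variance = α'/β'² = 39/361.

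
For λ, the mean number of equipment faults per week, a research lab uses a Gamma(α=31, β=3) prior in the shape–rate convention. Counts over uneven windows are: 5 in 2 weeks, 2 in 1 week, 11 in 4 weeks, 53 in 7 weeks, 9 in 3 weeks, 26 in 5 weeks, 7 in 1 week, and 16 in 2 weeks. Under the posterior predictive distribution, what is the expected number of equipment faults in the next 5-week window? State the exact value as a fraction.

Total count: 5 + 2 + 11 + 53 + 9 + 26 + 7 + 16 = 129.
Total exposure: 2 + 1 + 4 + 7 + 3 + 5 + 1 + 2 = 25 weeks.
Gamma(α, β) with Poisson data over total exposure Σt gives posterior Gamma(α+Σx, β+Σt) = Gamma(160, 28).
Predictive mean over a 5-week window = T·E[λ|data] = 5·160/28 = 200/7.

200/7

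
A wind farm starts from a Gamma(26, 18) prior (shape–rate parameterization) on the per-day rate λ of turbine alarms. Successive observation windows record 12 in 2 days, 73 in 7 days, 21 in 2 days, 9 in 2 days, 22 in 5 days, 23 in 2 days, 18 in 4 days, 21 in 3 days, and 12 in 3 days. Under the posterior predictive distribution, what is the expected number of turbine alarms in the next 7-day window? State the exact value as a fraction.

553/16

Total count: 12 + 73 + 21 + 9 + 22 + 23 + 18 + 21 + 12 = 211.
Total exposure: 2 + 7 + 2 + 2 + 5 + 2 + 4 + 3 + 3 = 30 days.
Posterior: α' = 26 + 211 = 237, β' = 18 + 30 = 48.
Predictive mean over a 7-day window = T·E[λ|data] = 7·237/48 = 553/16.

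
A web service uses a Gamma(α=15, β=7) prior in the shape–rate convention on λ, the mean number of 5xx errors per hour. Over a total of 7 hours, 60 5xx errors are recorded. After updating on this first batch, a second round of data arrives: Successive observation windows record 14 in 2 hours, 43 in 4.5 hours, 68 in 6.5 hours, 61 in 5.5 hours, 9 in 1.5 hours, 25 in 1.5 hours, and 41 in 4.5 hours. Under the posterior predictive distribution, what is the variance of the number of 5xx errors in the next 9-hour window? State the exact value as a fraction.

9261/100

Total count 60 over total exposure 7 hours.
After the first batch: Gamma(15 + 60, 7 + 7) = Gamma(75, 14).
Total count: 14 + 43 + 68 + 61 + 9 + 25 + 41 = 261.
Total exposure: 2 + 4.5 + 6.5 + 5.5 + 1.5 + 1.5 + 4.5 = 26 hours.
After the second batch: Gamma(75 + 261, 14 + 26) = Gamma(336, 40).
The posterior predictive for a window of length T is Negative Binomial with variance T·α'·(β'+T)/β'² = 9·336·49/1600 = 9261/100.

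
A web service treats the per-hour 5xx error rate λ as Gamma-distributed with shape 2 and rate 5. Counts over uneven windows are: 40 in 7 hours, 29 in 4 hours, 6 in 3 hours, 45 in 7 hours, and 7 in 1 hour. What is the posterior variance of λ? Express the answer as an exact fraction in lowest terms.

43/243

Total count: 40 + 29 + 6 + 45 + 7 = 127.
Total exposure: 7 + 4 + 3 + 7 + 1 = 22 hours.
The Gamma prior is conjugate for the Poisson rate, so λ | data ~ Gamma(2+127, 5+22) = Gamma(129, 27).
Posterior variance = α'/β'² = 129/729 = 43/243.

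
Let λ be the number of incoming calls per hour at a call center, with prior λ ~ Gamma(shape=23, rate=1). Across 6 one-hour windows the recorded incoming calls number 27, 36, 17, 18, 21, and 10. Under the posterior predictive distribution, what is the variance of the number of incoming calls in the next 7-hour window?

Total count: 27 + 36 + 17 + 18 + 21 + 10 = 129.
Total exposure: 6 hours.
By Gamma–Poisson conjugacy, the posterior is Gamma(α + Σx, β + Σt) = Gamma(23 + 129, 1 + 6) = Gamma(152, 7).
The posterior predictive for a window of length T is Negative Binomial with variance T·α'·(β'+T)/β'² = 7·152·14/49 = 304.

304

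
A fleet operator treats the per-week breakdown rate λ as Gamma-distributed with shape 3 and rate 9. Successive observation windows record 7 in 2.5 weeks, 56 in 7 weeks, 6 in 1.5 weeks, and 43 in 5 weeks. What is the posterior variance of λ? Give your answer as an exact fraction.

Total count: 7 + 56 + 6 + 43 = 112.
Total exposure: 2.5 + 7 + 1.5 + 5 = 16 weeks.
Gamma(α, β) with Poisson data over total exposure Σt gives posterior Gamma(α+Σx, β+Σt) = Gamma(115, 25).
Posterior variance = α'/β'² = 115/625 = 23/125.

23/125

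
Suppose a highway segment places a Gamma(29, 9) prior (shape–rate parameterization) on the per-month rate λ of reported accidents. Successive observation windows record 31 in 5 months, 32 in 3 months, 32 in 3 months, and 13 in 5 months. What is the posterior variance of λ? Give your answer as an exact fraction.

137/625

Total count: 31 + 32 + 32 + 13 = 108.
Total exposure: 5 + 3 + 3 + 5 = 16 months.
The Gamma prior is conjugate for the Poisson rate, so λ | data ~ Gamma(29+108, 9+16) = Gamma(137, 25).
Posterior variance = α'/β'² = 137/625.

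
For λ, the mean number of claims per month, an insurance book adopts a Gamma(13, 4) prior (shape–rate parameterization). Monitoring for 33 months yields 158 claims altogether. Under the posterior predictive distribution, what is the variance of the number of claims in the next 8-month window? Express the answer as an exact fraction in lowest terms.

61560/1369

Total count 158 over total exposure 33 months.
Gamma(α, β) with Poisson data over total exposure Σt gives posterior Gamma(α+Σx, β+Σt) = Gamma(171, 37).
The posterior predictive for a window of length T is Negative Binomial with variance T·α'·(β'+T)/β'² = 8·171·45/1369 = 61560/1369.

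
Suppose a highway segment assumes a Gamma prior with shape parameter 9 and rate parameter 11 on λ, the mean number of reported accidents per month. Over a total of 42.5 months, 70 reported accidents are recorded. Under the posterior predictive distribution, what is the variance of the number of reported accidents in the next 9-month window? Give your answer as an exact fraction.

177750/11449

Total count 70 over total exposure 42.5 months.
The Gamma prior is conjugate for the Poisson rate, so λ | data ~ Gamma(9+70, 11+42.5) = Gamma(79, 107/2).
The posterior predictive for a window of length T is Negative Binomial with variance T·α'·(β'+T)/β'² = 9·79·(125/2)/(11449/4) = 177750/11449.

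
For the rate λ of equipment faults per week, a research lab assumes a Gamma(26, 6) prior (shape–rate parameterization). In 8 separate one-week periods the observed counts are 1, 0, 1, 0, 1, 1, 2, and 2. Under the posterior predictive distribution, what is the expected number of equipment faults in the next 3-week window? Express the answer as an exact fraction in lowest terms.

Total count: 1 + 0 + 1 + 0 + 1 + 1 + 2 + 2 = 8.
Total exposure: 8 weeks.
Conjugate update: add total count to the shape and total exposure to the rate, giving Gamma(34, 14).
Predictive mean over a 3-week window = T·E[λ|data] = 3·34/14 = 51/7.

51/7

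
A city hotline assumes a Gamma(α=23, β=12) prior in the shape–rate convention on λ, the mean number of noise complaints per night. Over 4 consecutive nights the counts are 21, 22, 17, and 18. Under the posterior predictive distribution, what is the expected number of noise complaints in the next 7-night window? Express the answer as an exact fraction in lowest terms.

Total count: 21 + 22 + 17 + 18 = 78.
Total exposure: 4 nights.
By Gamma–Poisson conjugacy, the posterior is Gamma(α + Σx, β + Σt) = Gamma(23 + 78, 12 + 4) = Gamma(101, 16).
Predictive mean over a 7-night window = T·E[λ|data] = 7·101/16 = 707/16.

707/16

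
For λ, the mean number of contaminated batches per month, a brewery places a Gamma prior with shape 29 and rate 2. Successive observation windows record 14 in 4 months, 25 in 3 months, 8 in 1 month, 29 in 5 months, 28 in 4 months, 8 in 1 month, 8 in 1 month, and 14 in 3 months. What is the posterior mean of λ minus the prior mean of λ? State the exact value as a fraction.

-185/24

Total count: 14 + 25 + 8 + 29 + 28 + 8 + 8 + 14 = 134.
Total exposure: 4 + 3 + 1 + 5 + 4 + 1 + 1 + 3 = 22 months.
Conjugate update: add total count to the shape and total exposure to the rate, giving Gamma(163, 24).
Posterior mean = 163/24 = 163/24; prior mean = 29/2 = 29/2. Difference = 163/24 − 29/2 = -185/24.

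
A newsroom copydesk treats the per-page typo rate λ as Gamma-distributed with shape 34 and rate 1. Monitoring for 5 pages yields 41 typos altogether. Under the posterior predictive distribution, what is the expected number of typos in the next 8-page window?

100

Total count 41 over total exposure 5 pages.
By Gamma–Poisson conjugacy, the posterior is Gamma(α + Σx, β + Σt) = Gamma(34 + 41, 1 + 5) = Gamma(75, 6).
Predictive mean over an 8-page window = T·E[λ|data] = 8·75/6 = 100.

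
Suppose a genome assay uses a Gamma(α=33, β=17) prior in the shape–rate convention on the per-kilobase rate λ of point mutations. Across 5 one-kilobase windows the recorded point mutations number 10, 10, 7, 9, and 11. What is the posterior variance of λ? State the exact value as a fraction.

Total count: 10 + 10 + 7 + 9 + 11 = 47.
Total exposure: 5 kilobases.
Gamma(α, β) with Poisson data over total exposure Σt gives posterior Gamma(α+Σx, β+Σt) = Gamma(80, 22).
Posterior variance = α'/β'² = 80/484 = 20/121.

20/121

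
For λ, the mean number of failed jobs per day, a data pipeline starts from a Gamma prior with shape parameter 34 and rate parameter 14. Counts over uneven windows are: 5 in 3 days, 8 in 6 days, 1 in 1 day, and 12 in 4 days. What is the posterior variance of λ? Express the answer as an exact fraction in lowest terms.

Total count: 5 + 8 + 1 + 12 = 26.
Total exposure: 3 + 6 + 1 + 4 = 14 days.
Posterior: α' = 34 + 26 = 60, β' = 14 + 14 = 28.
Posterior variance = α'/β'² = 60/784 = 15/196.

15/196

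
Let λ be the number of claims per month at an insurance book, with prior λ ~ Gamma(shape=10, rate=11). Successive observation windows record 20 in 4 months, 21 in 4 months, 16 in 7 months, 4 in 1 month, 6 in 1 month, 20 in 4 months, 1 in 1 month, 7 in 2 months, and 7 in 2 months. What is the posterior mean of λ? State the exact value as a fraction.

Total count: 20 + 21 + 16 + 4 + 6 + 20 + 1 + 7 + 7 = 102.
Total exposure: 4 + 4 + 7 + 1 + 1 + 4 + 1 + 2 + 2 = 26 months.
The Gamma prior is conjugate for the Poisson rate, so λ | data ~ Gamma(10+102, 11+26) = Gamma(112, 37).
Posterior mean = α'/β' = 112/37.

112/37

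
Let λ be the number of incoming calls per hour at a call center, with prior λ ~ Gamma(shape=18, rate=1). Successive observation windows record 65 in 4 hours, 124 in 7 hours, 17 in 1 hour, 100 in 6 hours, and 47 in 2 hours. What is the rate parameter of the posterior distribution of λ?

Total count: 65 + 124 + 17 + 100 + 47 = 353.
Total exposure: 4 + 7 + 1 + 6 + 2 = 20 hours.
Gamma(α, β) with Poisson data over total exposure Σt gives posterior Gamma(α+Σx, β+Σt) = Gamma(371, 21).

21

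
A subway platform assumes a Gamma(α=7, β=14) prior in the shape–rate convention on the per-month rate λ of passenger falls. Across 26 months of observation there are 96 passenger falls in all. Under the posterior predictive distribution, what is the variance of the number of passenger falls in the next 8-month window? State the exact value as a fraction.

Total count 96 over total exposure 26 months.
The Gamma prior is conjugate for the Poisson rate, so λ | data ~ Gamma(7+96, 14+26) = Gamma(103, 40).
The posterior predictive for a window of length T is Negative Binomial with variance T·α'·(β'+T)/β'² = 8·103·48/1600 = 618/25.

618/25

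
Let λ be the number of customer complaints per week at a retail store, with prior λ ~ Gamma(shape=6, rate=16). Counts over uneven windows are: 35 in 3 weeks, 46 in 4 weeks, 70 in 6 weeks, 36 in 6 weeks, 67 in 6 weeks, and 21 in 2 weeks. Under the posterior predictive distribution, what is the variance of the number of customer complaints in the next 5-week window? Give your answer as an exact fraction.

67440/1849

Total count: 35 + 46 + 70 + 36 + 67 + 21 = 275.
Total exposure: 3 + 4 + 6 + 6 + 6 + 2 = 27 weeks.
Gamma(α, β) with Poisson data over total exposure Σt gives posterior Gamma(α+Σx, β+Σt) = Gamma(281, 43).
The posterior predictive for a window of length T is Negative Binomial with variance T·α'·(β'+T)/β'² = 5·281·48/1849 = 67440/1849.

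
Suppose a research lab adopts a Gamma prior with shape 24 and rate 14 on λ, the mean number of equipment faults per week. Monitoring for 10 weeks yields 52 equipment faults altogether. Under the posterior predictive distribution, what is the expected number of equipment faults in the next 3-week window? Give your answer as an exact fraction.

Total count 52 over total exposure 10 weeks.
Conjugate update: add total count to the shape and total exposure to the rate, giving Gamma(76, 24).
Predictive mean over a 3-week window = T·E[λ|data] = 3·76/24 = 19/2.

19/2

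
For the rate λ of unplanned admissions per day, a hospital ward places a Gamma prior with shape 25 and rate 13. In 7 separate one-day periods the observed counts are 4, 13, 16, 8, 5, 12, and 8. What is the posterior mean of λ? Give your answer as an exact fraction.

91/20

Total count: 4 + 13 + 16 + 8 + 5 + 12 + 8 = 66.
Total exposure: 7 days.
Gamma(α, β) with Poisson data over total exposure Σt gives posterior Gamma(α+Σx, β+Σt) = Gamma(91, 20).
Posterior mean = α'/β' = 91/20.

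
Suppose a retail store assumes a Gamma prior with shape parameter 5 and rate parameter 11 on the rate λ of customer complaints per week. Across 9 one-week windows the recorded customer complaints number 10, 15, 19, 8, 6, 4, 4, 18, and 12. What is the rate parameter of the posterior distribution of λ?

Total count: 10 + 15 + 19 + 8 + 6 + 4 + 4 + 18 + 12 = 96.
Total exposure: 9 weeks.
Posterior: α' = 5 + 96 = 101, β' = 11 + 9 = 20.

20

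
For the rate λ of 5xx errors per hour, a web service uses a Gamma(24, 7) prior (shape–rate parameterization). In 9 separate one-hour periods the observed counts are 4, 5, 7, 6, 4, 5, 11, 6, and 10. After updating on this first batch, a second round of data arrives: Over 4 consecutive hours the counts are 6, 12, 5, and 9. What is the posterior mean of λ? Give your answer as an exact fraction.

57/10

Total count: 4 + 5 + 7 + 6 + 4 + 5 + 11 + 6 + 10 = 58.
Total exposure: 9 hours.
After the first batch: Gamma(24 + 58, 7 + 9) = Gamma(82, 16).
Total count: 6 + 12 + 5 + 9 = 32.
Total exposure: 4 hours.
After the second batch: Gamma(82 + 32, 16 + 4) = Gamma(114, 20).
Posterior mean = α'/β' = 114/20 = 57/10.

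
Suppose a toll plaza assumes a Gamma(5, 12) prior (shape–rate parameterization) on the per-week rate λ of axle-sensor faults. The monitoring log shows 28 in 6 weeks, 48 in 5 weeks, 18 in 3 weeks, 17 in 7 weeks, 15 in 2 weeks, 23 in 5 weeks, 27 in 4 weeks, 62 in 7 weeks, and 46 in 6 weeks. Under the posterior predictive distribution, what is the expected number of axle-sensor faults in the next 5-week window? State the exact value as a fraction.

Total count: 28 + 48 + 18 + 17 + 15 + 23 + 27 + 62 + 46 = 284.
Total exposure: 6 + 5 + 3 + 7 + 2 + 5 + 4 + 7 + 6 = 45 weeks.
The Gamma prior is conjugate for the Poisson rate, so λ | data ~ Gamma(5+284, 12+45) = Gamma(289, 57).
Predictive mean over a 5-week window = T·E[λ|data] = 5·289/57 = 1445/57.

1445/57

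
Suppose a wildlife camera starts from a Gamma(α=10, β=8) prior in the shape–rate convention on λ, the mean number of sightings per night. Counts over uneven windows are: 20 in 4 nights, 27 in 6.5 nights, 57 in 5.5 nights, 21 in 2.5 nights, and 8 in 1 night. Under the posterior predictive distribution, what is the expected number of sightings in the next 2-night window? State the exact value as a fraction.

Total count: 20 + 27 + 57 + 21 + 8 = 133.
Total exposure: 4 + 6.5 + 5.5 + 2.5 + 1 = 19.5 nights.
Conjugate update: add total count to the shape and total exposure to the rate, giving Gamma(143, 55/2).
Predictive mean over a 2-night window = T·E[λ|data] = 2·143/(55/2) = 52/5.

52/5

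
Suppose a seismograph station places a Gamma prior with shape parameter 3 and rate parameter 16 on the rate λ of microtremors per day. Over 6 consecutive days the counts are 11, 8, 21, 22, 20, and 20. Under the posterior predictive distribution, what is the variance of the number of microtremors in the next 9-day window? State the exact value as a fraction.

29295/484

Total count: 11 + 8 + 21 + 22 + 20 + 20 = 102.
Total exposure: 6 days.
Gamma(α, β) with Poisson data over total exposure Σt gives posterior Gamma(α+Σx, β+Σt) = Gamma(105, 22).
The posterior predictive for a window of length T is Negative Binomial with variance T·α'·(β'+T)/β'² = 9·105·31/484 = 29295/484.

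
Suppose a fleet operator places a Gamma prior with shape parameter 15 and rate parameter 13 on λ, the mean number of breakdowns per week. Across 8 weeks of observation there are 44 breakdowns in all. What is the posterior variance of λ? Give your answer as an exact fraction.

Total count 44 over total exposure 8 weeks.
Conjugate update: add total count to the shape and total exposure to the rate, giving Gamma(59, 21).
Posterior variance = α'/β'² = 59/441.

59/441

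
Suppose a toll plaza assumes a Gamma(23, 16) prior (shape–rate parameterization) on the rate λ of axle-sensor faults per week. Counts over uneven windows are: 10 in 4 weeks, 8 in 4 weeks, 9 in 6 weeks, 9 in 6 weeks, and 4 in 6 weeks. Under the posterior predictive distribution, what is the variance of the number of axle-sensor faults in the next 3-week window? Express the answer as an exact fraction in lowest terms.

135/28

Total count: 10 + 8 + 9 + 9 + 4 = 40.
Total exposure: 4 + 4 + 6 + 6 + 6 = 26 weeks.
Posterior: α' = 23 + 40 = 63, β' = 16 + 26 = 42.
The posterior predictive for a window of length T is Negative Binomial with variance T·α'·(β'+T)/β'² = 3·63·45/1764 = 135/28.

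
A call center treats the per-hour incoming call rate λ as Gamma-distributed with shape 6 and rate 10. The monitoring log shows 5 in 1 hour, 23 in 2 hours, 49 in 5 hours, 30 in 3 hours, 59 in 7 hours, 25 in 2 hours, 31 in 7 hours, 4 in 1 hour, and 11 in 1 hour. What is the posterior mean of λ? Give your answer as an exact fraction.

81/13

Total count: 5 + 23 + 49 + 30 + 59 + 25 + 31 + 4 + 11 = 237.
Total exposure: 1 + 2 + 5 + 3 + 7 + 2 + 7 + 1 + 1 = 29 hours.
The Gamma prior is conjugate for the Poisson rate, so λ | data ~ Gamma(6+237, 10+29) = Gamma(243, 39).
Posterior mean = α'/β' = 243/39 = 81/13.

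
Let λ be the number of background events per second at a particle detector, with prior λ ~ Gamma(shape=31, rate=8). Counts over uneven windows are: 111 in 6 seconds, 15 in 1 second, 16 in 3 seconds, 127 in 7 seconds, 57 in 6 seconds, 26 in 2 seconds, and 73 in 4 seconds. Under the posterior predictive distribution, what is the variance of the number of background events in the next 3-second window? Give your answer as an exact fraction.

Total count: 111 + 15 + 16 + 127 + 57 + 26 + 73 = 425.
Total exposure: 6 + 1 + 3 + 7 + 6 + 2 + 4 = 29 seconds.
Conjugate update: add total count to the shape and total exposure to the rate, giving Gamma(456, 37).
The posterior predictive for a window of length T is Negative Binomial with variance T·α'·(β'+T)/β'² = 3·456·40/1369 = 54720/1369.

54720/1369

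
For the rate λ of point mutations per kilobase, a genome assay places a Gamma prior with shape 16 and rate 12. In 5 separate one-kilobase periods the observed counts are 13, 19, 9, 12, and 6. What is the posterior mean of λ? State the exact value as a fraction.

75/17

Total count: 13 + 19 + 9 + 12 + 6 = 59.
Total exposure: 5 kilobases.
By Gamma–Poisson conjugacy, the posterior is Gamma(α + Σx, β + Σt) = Gamma(16 + 59, 12 + 5) = Gamma(75, 17).
Posterior mean = α'/β' = 75/17.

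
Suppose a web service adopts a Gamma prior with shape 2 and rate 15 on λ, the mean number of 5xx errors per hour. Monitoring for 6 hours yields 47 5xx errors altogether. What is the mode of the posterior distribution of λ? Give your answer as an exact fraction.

Total count 47 over total exposure 6 hours.
The Gamma prior is conjugate for the Poisson rate, so λ | data ~ Gamma(2+47, 15+6) = Gamma(49, 21).
Posterior mode = (α'−1)/β' = 48/21 = 16/7.

16/7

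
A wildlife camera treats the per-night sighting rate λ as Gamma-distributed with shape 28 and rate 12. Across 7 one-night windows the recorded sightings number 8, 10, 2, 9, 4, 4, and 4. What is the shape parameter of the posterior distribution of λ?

Total count: 8 + 10 + 2 + 9 + 4 + 4 + 4 = 41.
Total exposure: 7 nights.
The Gamma prior is conjugate for the Poisson rate, so λ | data ~ Gamma(28+41, 12+7) = Gamma(69, 19).

69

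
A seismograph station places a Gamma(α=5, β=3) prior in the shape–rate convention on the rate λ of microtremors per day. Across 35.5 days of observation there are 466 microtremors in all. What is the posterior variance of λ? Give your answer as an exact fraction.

1884/5929

Total count 466 over total exposure 35.5 days.
Posterior: α' = 5 + 466 = 471, β' = 3 + 35.5 = 77/2.
Posterior variance = α'/β'² = 471/(5929/4) = 1884/5929.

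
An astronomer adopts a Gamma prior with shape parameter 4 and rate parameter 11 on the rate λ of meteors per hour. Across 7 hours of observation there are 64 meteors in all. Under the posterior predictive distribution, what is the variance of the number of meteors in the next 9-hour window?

51

Total count 64 over total exposure 7 hours.
Gamma(α, β) with Poisson data over total exposure Σt gives posterior Gamma(α+Σx, β+Σt) = Gamma(68, 18).
The posterior predictive for a window of length T is Negative Binomial with variance T·α'·(β'+T)/β'² = 9·68·27/324 = 51.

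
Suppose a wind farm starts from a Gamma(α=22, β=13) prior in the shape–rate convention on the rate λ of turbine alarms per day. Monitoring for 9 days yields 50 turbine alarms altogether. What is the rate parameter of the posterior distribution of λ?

Total count 50 over total exposure 9 days.
Conjugate update: add total count to the shape and total exposure to the rate, giving Gamma(72, 22).

22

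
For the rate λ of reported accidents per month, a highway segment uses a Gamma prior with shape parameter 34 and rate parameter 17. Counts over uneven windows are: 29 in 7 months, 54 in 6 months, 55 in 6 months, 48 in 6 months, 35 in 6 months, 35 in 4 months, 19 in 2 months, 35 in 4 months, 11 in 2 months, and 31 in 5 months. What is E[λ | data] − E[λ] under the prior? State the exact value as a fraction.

256/65

Total count: 29 + 54 + 55 + 48 + 35 + 35 + 19 + 35 + 11 + 31 = 352.
Total exposure: 7 + 6 + 6 + 6 + 6 + 4 + 2 + 4 + 2 + 5 = 48 months.
The Gamma prior is conjugate for the Poisson rate, so λ | data ~ Gamma(34+352, 17+48) = Gamma(386, 65).
Posterior mean = 386/65 = 386/65; prior mean = 34/17 = 2. Difference = 386/65 − 2 = 256/65.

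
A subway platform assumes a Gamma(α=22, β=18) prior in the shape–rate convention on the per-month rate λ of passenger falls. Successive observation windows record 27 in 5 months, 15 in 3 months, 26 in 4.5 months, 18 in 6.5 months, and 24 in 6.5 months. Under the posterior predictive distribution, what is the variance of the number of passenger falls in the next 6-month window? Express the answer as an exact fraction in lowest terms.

17424/841

Total count: 27 + 15 + 26 + 18 + 24 = 110.
Total exposure: 5 + 3 + 4.5 + 6.5 + 6.5 = 25.5 months.
Posterior: α' = 22 + 110 = 132, β' = 18 + 25.5 = 87/2.
The posterior predictive for a window of length T is Negative Binomial with variance T·α'·(β'+T)/β'² = 6·132·(99/2)/(7569/4) = 17424/841.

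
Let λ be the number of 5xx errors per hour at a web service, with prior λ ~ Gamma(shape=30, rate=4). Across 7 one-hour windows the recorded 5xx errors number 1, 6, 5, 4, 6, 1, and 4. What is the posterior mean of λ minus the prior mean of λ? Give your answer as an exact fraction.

-51/22

Total count: 1 + 6 + 5 + 4 + 6 + 1 + 4 = 27.
Total exposure: 7 hours.
The Gamma prior is conjugate for the Poisson rate, so λ | data ~ Gamma(30+27, 4+7) = Gamma(57, 11).
Posterior mean = 57/11 = 57/11; prior mean = 30/4 = 15/2. Difference = 57/11 − 15/2 = -51/22.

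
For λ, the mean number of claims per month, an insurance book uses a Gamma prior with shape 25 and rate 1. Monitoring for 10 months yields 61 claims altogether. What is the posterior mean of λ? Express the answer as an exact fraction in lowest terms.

Total count 61 over total exposure 10 months.
Posterior: α' = 25 + 61 = 86, β' = 1 + 10 = 11.
Posterior mean = α'/β' = 86/11.

86/11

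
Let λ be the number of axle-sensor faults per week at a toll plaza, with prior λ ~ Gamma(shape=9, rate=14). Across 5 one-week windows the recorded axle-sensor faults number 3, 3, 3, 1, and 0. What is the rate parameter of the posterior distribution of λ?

19

Total count: 3 + 3 + 3 + 1 + 0 = 10.
Total exposure: 5 weeks.
By Gamma–Poisson conjugacy, the posterior is Gamma(α + Σx, β + Σt) = Gamma(9 + 10, 14 + 5) = Gamma(19, 19).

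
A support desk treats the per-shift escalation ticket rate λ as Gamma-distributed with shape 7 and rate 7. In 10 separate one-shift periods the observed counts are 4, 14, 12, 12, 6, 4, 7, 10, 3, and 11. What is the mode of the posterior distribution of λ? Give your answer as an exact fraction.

Total count: 4 + 14 + 12 + 12 + 6 + 4 + 7 + 10 + 3 + 11 = 83.
Total exposure: 10 shifts.
The Gamma prior is conjugate for the Poisson rate, so λ | data ~ Gamma(7+83, 7+10) = Gamma(90, 17).
Posterior mode = (α'−1)/β' = 89/17.

89/17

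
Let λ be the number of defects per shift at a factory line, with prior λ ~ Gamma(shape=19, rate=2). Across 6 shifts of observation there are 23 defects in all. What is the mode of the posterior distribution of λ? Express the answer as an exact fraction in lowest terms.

Total count 23 over total exposure 6 shifts.
The Gamma prior is conjugate for the Poisson rate, so λ | data ~ Gamma(19+23, 2+6) = Gamma(42, 8).
Posterior mode = (α'−1)/β' = 41/8.

41/8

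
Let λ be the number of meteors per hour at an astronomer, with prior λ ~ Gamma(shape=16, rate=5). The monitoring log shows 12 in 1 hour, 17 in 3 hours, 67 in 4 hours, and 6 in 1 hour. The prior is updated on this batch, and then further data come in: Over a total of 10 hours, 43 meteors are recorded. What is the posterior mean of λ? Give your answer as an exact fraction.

Total count: 12 + 17 + 67 + 6 = 102.
Total exposure: 1 + 3 + 4 + 1 = 9 hours.
After the first batch: Gamma(16 + 102, 5 + 9) = Gamma(118, 14).
Total count 43 over total exposure 10 hours.
After the second batch: Gamma(118 + 43, 14 + 10) = Gamma(161, 24).
Posterior mean = α'/β' = 161/24.

161/24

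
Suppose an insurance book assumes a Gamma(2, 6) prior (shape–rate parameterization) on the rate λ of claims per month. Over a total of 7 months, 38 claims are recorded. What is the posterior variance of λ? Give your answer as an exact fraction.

Total count 38 over total exposure 7 months.
Posterior: α' = 2 + 38 = 40, β' = 6 + 7 = 13.
Posterior variance = α'/β'² = 40/169.

40/169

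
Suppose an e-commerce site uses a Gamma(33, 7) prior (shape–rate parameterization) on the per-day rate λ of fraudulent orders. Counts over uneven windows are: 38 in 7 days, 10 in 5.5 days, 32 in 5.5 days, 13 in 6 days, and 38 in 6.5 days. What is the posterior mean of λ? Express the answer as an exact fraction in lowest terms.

328/75

Total count: 38 + 10 + 32 + 13 + 38 = 131.
Total exposure: 7 + 5.5 + 5.5 + 6 + 6.5 = 30.5 days.
Conjugate update: add total count to the shape and total exposure to the rate, giving Gamma(164, 75/2).
Posterior mean = α'/β' = 164/(75/2) = 328/75.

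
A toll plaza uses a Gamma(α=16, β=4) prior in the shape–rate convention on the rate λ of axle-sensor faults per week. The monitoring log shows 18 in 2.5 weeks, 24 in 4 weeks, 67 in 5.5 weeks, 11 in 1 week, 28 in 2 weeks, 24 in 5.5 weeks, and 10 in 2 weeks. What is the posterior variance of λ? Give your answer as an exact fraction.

792/2809

Total count: 18 + 24 + 67 + 11 + 28 + 24 + 10 = 182.
Total exposure: 2.5 + 4 + 5.5 + 1 + 2 + 5.5 + 2 = 22.5 weeks.
The Gamma prior is conjugate for the Poisson rate, so λ | data ~ Gamma(16+182, 4+22.5) = Gamma(198, 53/2).
Posterior variance = α'/β'² = 198/(2809/4) = 792/2809.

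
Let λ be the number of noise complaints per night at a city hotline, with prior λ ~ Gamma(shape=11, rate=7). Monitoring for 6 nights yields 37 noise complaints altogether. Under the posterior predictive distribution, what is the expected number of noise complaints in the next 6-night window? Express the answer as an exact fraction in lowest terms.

288/13

Total count 37 over total exposure 6 nights.
By Gamma–Poisson conjugacy, the posterior is Gamma(α + Σx, β + Σt) = Gamma(11 + 37, 7 + 6) = Gamma(48, 13).
Predictive mean over a 6-night window = T·E[λ|data] = 6·48/13 = 288/13.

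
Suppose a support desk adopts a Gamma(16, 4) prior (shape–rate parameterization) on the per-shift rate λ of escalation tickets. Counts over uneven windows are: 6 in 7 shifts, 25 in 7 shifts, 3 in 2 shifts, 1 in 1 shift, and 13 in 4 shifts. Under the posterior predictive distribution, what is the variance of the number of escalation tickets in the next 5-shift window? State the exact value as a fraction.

384/25

Total count: 6 + 25 + 3 + 1 + 13 = 48.
Total exposure: 7 + 7 + 2 + 1 + 4 = 21 shifts.
By Gamma–Poisson conjugacy, the posterior is Gamma(α + Σx, β + Σt) = Gamma(16 + 48, 4 + 21) = Gamma(64, 25).
The posterior predictive for a window of length T is Negative Binomial with variance T·α'·(β'+T)/β'² = 5·64·30/625 = 384/25.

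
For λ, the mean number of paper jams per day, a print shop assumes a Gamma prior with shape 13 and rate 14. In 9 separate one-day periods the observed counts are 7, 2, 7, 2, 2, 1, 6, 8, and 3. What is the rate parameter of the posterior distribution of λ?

23

Total count: 7 + 2 + 7 + 2 + 2 + 1 + 6 + 8 + 3 = 38.
Total exposure: 9 days.
Conjugate update: add total count to the shape and total exposure to the rate, giving Gamma(51, 23).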